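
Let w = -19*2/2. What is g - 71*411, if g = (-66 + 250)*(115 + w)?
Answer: -11517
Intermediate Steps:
w = -19 (w = -38*½ = -19)
g = 17664 (g = (-66 + 250)*(115 - 19) = 184*96 = 17664)
g - 71*411 = 17664 - 71*411 = 17664 - 29181 = -11517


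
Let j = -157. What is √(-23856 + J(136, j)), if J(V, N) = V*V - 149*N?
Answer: √18033 ≈ 134.29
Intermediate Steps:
J(V, N) = V² - 149*N
√(-23856 + J(136, j)) = √(-23856 + (136² - 149*(-157))) = √(-23856 + (18496 + 23393)) = √(-23856 + 41889) = √18033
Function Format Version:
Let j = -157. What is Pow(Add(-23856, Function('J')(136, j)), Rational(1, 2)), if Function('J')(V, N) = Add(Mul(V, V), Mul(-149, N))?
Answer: Pow(18033, Rational(1, 2)) ≈ 134.29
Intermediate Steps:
Function('J')(V, N) = Add(Pow(V, 2), Mul(-149, N))
Pow(Add(-23856, Function('J')(136, j)), Rational(1, 2)) = Pow(Add(-23856, Add(Pow(136, 2), Mul(-149, -157))), Rational(1, 2)) = Pow(Add(-23856, Add(18496, 23393)), Rational(1, 2)) = Pow(Add(-23856, 41889), Rational(1, 2)) = Pow(18033, Rational(1, 2))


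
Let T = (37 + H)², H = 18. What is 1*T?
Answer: 3025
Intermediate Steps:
T = 3025 (T = (37 + 18)² = 55² = 3025)
1*T = 1*3025 = 3025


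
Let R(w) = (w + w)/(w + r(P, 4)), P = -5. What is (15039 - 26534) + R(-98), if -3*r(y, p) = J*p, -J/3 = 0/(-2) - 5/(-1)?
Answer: -448207/39 ≈ -11492.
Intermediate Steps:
J = -15 (J = -3*(0/(-2) - 5/(-1)) = -3*(0*(-½) - 5*(-1)) = -3*(0 + 5) = -3*5 = -15)
r(y, p) = 5*p (r(y, p) = -(-5)*p = 5*p)
R(w) = 2*w/(20 + w) (R(w) = (w + w)/(w + 5*4) = (2*w)/(w + 20) = (2*w)/(20 + w) = 2*w/(20 + w))
(15039 - 26534) + R(-98) = (15039 - 26534) + 2*(-98)/(20 - 98) = -11495 + 2*(-98)/(-78) = -11495 + 2*(-98)*(-1/78) = -11495 + 98/39 = -448207/39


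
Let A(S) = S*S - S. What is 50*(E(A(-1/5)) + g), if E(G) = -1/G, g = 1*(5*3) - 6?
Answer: 725/3 ≈ 241.67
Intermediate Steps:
A(S) = S**2 - S
g = 9 (g = 1*15 - 6 = 15 - 6 = 9)
50*(E(A(-1/5)) + g) = 50*(-1/((-1/5)*(-1 - 1/5)) + 9) = 50*(-1/((-1*1/5)*(-1 - 1*1/5)) + 9) = 50*(-1/((-(-1 - 1/5)/5)) + 9) = 50*(-1/((-1/5*(-6/5))) + 9) = 50*(-1/6/25 + 9) = 50*(-1*25/6 + 9) = 50*(-25/6 + 9) = 50*(29/6) = 725/3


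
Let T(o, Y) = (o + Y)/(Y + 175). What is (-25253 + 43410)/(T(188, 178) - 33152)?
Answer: -6409421/11702290 ≈ -0.54771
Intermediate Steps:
T(o, Y) = (Y + o)/(175 + Y)
(-25253 + 43410)/(T(188, 178) - 33152) = (-25253 + 43410)/((178 + 188)/(175 + 178) - 33152) = 18157/(366/353 - 33152) = 18157/(-11702290/353) = 18157*(-353/11702290) = -6409421/11702290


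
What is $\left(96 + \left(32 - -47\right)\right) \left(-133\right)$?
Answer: $-23275$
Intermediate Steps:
$\left(96 + \left(32 - -47\right)\right) \left(-133\right) = \left(96 + \left(32 + 47\right)\right) \left(-133\right) = \left(96 + 79\right) \left(-133\right) = 175 \left(-133\right) = -23275$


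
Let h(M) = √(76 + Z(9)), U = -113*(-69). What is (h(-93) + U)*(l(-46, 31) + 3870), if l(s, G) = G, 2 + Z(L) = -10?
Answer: 30447305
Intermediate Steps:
Z(L) = -12 (Z(L) = -2 - 10 = -12)
U = 7797
h(M) = 8 (h(M) = √(76 - 12) = √64 = 8)
(h(-93) + U)*(l(-46, 31) + 3870) = (8 + 7797)*(31 + 3870) = 7805*3901 = 30447305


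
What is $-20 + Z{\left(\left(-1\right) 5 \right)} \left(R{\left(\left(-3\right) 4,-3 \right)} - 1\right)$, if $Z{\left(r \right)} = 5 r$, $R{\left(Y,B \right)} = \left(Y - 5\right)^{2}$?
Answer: $-7220$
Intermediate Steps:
$R{\left(Y,B \right)} = \left(-5 + Y\right)^{2}$
$-20 + Z{\left(\left(-1\right) 5 \right)} \left(R{\left(\left(-3\right) 4,-3 \right)} - 1\right) = -20 + 5 \left(\left(-1\right) 5\right) \left(\left(-5 - 12\right)^{2} - 1\right) = -20 + 5 \left(-5\right) \left(\left(-5 - 12\right)^{2} - 1\right) = -20 - 25 \left(\left(-17\right)^{2} - 1\right) = -20 - 25 \left(289 - 1\right) = -20 - 7200 = -7220$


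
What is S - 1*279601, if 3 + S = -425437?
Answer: -705041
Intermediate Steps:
S = -425440 (S = -3 - 425437 = -425440)
S - 1*279601 = -425440 - 1*279601 = -425440 - 279601 = -705041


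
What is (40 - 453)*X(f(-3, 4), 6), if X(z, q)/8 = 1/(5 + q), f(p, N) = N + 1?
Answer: -3304/11 ≈ -300.36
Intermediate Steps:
f(p, N) = 1 + N
X(z, q) = 8/(5 + q)
(40 - 453)*X(f(-3, 4), 6) = (40 - 453)*(8/(5 + 6)) = -3304/11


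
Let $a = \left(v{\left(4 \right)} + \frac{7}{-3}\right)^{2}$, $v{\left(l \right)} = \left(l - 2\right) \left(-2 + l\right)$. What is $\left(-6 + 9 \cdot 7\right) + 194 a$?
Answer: $\frac{5363}{9} \approx 595.89$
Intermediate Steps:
$v{\left(l \right)} = \left(-2 + l\right)^{2}$ ($v{\left(l \right)} = \left(-2 + l\right) \left(-2 + l\right) = \left(-2 + l\right)^{2}$)
$a = \frac{25}{9}$ ($a = \left(\left(-2 + 4\right)^{2} + \frac{7}{-3}\right)^{2} = \left(2^{2} + 7 \left(- \frac{1}{3}\right)\right)^{2} = \left(4 - \frac{7}{3}\right)^{2} = \left(\frac{5}{3}\right)^{2} = \frac{25}{9} \approx 2.7778$)
$\left(-6 + 9 \cdot 7\right) + 194 a = \left(-6 + 9 \cdot 7\right) + 194 \cdot \frac{25}{9} = \left(-6 + 63\right) + \frac{4850}{9} = 57 + \frac{4850}{9} = \frac{5363}{9}$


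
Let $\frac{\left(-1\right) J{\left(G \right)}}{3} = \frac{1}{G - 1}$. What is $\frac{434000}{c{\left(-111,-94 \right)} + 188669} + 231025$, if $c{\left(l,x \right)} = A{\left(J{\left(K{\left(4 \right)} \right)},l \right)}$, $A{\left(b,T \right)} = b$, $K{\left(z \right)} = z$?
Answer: $\frac{10896864675}{47167} \approx 2.3103 \cdot 10^{5}$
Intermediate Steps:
$J{\left(G \right)} = - \frac{3}{-1 + G}$ ($J{\left(G \right)} = - \frac{3}{G - 1} = - \frac{3}{-1 + G}$)
$c{\left(l,x \right)} = -1$ ($c{\left(l,x \right)} = - \frac{3}{-1 + 4} = - \frac{3}{3} = \left(-3\right) \frac{1}{3} = -1$)
$\frac{434000}{c{\left(-111,-94 \right)} + 188669} + 231025 = \frac{434000}{-1 + 188669} + 231025 = \frac{434000}{188668} + 231025 = 434000 \cdot \frac{1}{188668} + 231025 = \frac{108500}{47167} + 231025 = \frac{10896864675}{47167}$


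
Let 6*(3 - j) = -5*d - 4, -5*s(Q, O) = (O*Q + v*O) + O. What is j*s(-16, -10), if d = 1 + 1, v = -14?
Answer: -928/3 ≈ -309.33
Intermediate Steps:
d = 2
s(Q, O) = 13*O/5 - O*Q/5 (s(Q, O) = -((O*Q - 14*O) + O)/5 = -((-14*O + O*Q) + O)/5 = -(-13*O + O*Q)/5 = 13*O/5 - O*Q/5)
j = 16/3 (j = 3 - (-5*2 - 4)/6 = 3 - (-10 - 4)/6 = 3 - 1/6*(-14) = 3 + 7/3 = 16/3 ≈ 5.3333)
j*s(-16, -10) = 16*((1/5)*(-10)*(13 - 1*(-16)))/3 = 16*((1/5)*(-10)*(13 + 16))/3 = 16*((1/5)*(-10)*29)/3 = (16/3)*(-58) = -928/3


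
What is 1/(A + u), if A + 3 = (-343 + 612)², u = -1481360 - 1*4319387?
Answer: -1/5728389 ≈ -1.7457e-7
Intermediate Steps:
u = -5800747 (u = -1481360 - 4319387 = -5800747)
A = 72358 (A = -3 + (-343 + 612)² = -3 + 269² = -3 + 72361 = 72358)
1/(A + u) = 1/(72358 - 5800747) = 1/(-5728389) = -1/5728389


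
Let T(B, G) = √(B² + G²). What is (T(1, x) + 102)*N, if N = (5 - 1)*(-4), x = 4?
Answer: -1632 - 16*√17 ≈ -1698.0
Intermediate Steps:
N = -16 (N = 4*(-4) = -16)
(T(1, x) + 102)*N = (√(1² + 4²) + 102)*(-16) = (√(1 + 16) + 102)*(-16) = (√17 + 102)*(-16) = (102 + √17)*(-16) = -1632 - 16*√17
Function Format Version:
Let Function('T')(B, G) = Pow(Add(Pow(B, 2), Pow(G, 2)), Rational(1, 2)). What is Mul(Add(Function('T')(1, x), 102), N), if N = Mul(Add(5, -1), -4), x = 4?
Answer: Add(-1632, Mul(-16, Pow(17, Rational(1, 2)))) ≈ -1698.0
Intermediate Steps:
N = -16 (N = Mul(4, -4) = -16)
Mul(Add(Function('T')(1, x), 102), N) = Mul(Add(Pow(Add(Pow(1, 2), Pow(4, 2)), Rational(1, 2)), 102), -16) = Mul(Add(Pow(Add(1, 16), Rational(1, 2)), 102), -16) = Mul(Add(Pow(17, Rational(1, 2)), 102), -16) = Mul(Add(102, Pow(17, Rational(1, 2))), -16) = Add(-1632, Mul(-16, Pow(17, Rational(1, 2))))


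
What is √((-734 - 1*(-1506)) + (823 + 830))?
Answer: 5*√97 ≈ 49.244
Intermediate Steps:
√((-734 - 1*(-1506)) + (823 + 830)) = √((-734 + 1506) + 1653) = √(772 + 1653) = √2425 = 5*√97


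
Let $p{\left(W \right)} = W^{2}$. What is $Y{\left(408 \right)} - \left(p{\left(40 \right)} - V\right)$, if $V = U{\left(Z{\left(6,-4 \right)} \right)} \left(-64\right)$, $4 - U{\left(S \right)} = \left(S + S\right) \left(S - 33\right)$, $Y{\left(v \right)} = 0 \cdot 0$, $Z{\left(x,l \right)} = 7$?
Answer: $-25152$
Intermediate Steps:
$Y{\left(v \right)} = 0$
$U{\left(S \right)} = 4 - 2 S \left(-33 + S\right)$ ($U{\left(S \right)} = 4 - \left(S + S\right) \left(S - 33\right) = 4 - 2 S \left(-33 + S\right)$)
$V = -23552$ ($V = \left(4 - 2 \cdot 7^{2} + 66 \cdot 7\right) \left(-64\right) = \left(4 - 98 + 462\right) \left(-64\right) = 368 \left(-64\right) = -23552$)
$Y{\left(408 \right)} - \left(p{\left(40 \right)} - V\right) = 0 - \left(40^{2} - -23552\right) = 0 - \left(1600 + 23552\right) = 0 - 25152 = -25152$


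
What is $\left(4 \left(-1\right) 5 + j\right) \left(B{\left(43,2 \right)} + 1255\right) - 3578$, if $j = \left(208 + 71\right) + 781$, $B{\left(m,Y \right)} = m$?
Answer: $1346342$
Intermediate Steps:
$j = 1060$ ($j = 279 + 781 = 1060$)
$\left(4 \left(-1\right) 5 + j\right) \left(B{\left(43,2 \right)} + 1255\right) - 3578 = \left(4 \left(-1\right) 5 + 1060\right) \left(43 + 1255\right) - 3578 = \left(\left(-4\right) 5 + 1060\right) 1298 - 3578 = \left(-20 + 1060\right) 1298 - 3578 = 1040 \cdot 1298 - 3578 = 1349920 - 3578 = 1346342$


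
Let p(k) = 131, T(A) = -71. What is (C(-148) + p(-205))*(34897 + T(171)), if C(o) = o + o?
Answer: -5746290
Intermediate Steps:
C(o) = 2*o
(C(-148) + p(-205))*(34897 + T(171)) = (2*(-148) + 131)*(34897 - 71) = (-296 + 131)*34826 = -165*34826 = -5746290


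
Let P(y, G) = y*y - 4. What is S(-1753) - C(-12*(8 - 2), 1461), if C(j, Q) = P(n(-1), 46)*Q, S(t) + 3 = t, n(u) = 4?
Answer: -19288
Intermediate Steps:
S(t) = -3 + t
P(y, G) = -4 + y² (P(y, G) = y² - 4 = -4 + y²)
C(j, Q) = 12*Q (C(j, Q) = (-4 + 4²)*Q = (-4 + 16)*Q = 12*Q)
S(-1753) - C(-12*(8 - 2), 1461) = (-3 - 1753) - 12*1461 = -1756 - 1*17532 = -1756 - 17532 = -19288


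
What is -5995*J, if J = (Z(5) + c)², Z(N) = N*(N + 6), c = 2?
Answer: -19477755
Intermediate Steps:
Z(N) = N*(6 + N)
J = 3249 (J = (5*(6 + 5) + 2)² = (5*11 + 2)² = (55 + 2)² = 57² = 3249)
-5995*J = -5995*3249 = -19477755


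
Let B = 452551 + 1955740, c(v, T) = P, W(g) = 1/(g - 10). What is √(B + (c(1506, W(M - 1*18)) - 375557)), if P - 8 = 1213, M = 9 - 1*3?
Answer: 3*√225995 ≈ 1426.2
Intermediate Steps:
M = 6 (M = 9 - 3 = 6)
P = 1221 (P = 8 + 1213 = 1221)
W(g) = 1/(-10 + g)
c(v, T) = 1221
B = 2408291
√(B + (c(1506, W(M - 1*18)) - 375557)) = √(2408291 + (1221 - 375557)) = √(2408291 - 374336) = √2033955 = 3*√225995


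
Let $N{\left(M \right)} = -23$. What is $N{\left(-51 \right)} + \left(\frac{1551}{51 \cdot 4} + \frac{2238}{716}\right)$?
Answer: $- \frac{149367}{12172} \approx -12.271$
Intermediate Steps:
$N{\left(-51 \right)} + \left(\frac{1551}{51 \cdot 4} + \frac{2238}{716}\right) = -23 + \left(\frac{1551}{51 \cdot 4} + \frac{2238}{716}\right) = -23 + \left(\frac{1551}{204} + 2238 \cdot \frac{1}{716}\right) = -23 + \left(1551 \cdot \frac{1}{204} + \frac{1119}{358}\right) = -23 + \left(\frac{517}{68} + \frac{1119}{358}\right) = -23 + \frac{130589}{12172} = - \frac{149367}{12172}$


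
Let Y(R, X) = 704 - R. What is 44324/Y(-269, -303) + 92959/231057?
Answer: 1475974225/32116923 ≈ 45.956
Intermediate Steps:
44324/Y(-269, -303) + 92959/231057 = 44324/(704 - 1*(-269)) + 92959/231057 = 44324/(704 + 269) + 92959*(1/231057) = 44324/973 + 92959/231057 = 44324*(1/973) + 92959/231057 = 6332/139 + 92959/231057 = 1475974225/32116923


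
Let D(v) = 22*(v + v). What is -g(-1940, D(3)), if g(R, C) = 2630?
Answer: -2630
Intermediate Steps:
D(v) = 44*v (D(v) = 22*(2*v) = 44*v)
-g(-1940, D(3)) = -1*2630 = -2630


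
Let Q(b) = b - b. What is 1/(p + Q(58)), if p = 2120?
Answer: 1/2120 ≈ 0.00047170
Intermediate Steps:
Q(b) = 0
1/(p + Q(58)) = 1/(2120 + 0) = 1/2120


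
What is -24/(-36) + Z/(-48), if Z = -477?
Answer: 509/48 ≈ 10.604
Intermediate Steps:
-24/(-36) + Z/(-48) = -24/(-36) - 477/(-48) = -24*(-1/36) - 477*(-1/48) = ⅔ + 159/16 = 509/48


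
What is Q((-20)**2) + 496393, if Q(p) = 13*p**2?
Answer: 2576393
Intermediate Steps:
Q((-20)**2) + 496393 = 13*((-20)**2)**2 + 496393 = 13*400**2 + 496393 = 13*160000 + 496393 = 2080000 + 496393 = 2576393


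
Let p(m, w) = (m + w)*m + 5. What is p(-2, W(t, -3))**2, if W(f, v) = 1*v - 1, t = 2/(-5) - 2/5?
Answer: 289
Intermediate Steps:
t = -4/5 (t = 2*(-1/5) - 2*1/5 = -2/5 - 2/5 = -4/5 ≈ -0.80000)
W(f, v) = -1 + v (W(f, v) = v - 1 = -1 + v)
p(m, w) = 5 + m*(m + w) (p(m, w) = m*(m + w) + 5 = 5 + m*(m + w))
p(-2, W(t, -3))**2 = (5 + (-2)**2 - 2*(-1 - 3))**2 = (5 + 4 - 2*(-4))**2 = (5 + 4 + 8)**2 = 17**2 = 289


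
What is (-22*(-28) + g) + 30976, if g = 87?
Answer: 31679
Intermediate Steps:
(-22*(-28) + g) + 30976 = (-22*(-28) + 87) + 30976 = (616 + 87) + 30976 = 703 + 30976 = 31679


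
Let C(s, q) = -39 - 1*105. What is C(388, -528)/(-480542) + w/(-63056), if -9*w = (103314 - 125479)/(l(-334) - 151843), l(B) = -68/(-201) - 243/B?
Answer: 69479558645511671/231661190495301035448 ≈ 0.00029992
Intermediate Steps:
l(B) = 68/201 - 243/B (l(B) = -68*(-1/201) - 243/B = 68/201 - 243/B)
C(s, q) = -144 (C(s, q) = -39 - 105 = -144)
w = -496008370/30581269221 (w = -(103314 - 125479)/(9*((68/201 - 243/(-334)) - 151843)) = -(-22165)/(9*((68/201 - 243*(-1/334)) - 151843)) = -(-22165)/(9*((68/201 + 243/334) - 151843)) = -(-22165)/(9*(71555/67134 - 151843)) = -(-22165)/(9*(-10193756407/67134)) = -(-22165)*(-67134)/(9*10193756407) = -1/9*1488025110/10193756407 = -496008370/30581269221 ≈ -0.016219)
C(388, -528)/(-480542) + w/(-63056) = -144/(-480542) - 496008370/30581269221/(-63056) = -144*(-1/480542) - 496008370/30581269221*(-1/63056) = 72/240271 + 248004185/964166255999688 = 69479558645511671/231661190495301035448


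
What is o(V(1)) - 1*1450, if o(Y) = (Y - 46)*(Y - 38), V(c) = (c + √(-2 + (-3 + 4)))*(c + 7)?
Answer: -374 - 544*I ≈ -374.0 - 544.0*I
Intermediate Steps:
V(c) = (7 + c)*(I + c) (V(c) = (c + √(-2 + 1))*(7 + c) = (c + √(-1))*(7 + c) = (c + I)*(7 + c) = (I + c)*(7 + c) = (7 + c)*(I + c))
o(Y) = (-46 + Y)*(-38 + Y)
o(V(1)) - 1*1450 = (1748 + (1² + 7*I + 1*(7 + I))² - 84*(1² + 7*I + 1*(7 + I))) - 1*1450 = (1748 + (1 + 7*I + (7 + I))² - 84*(1 + 7*I + (7 + I))) - 1450 = (1748 + (8 + 8*I)² - 84*(8 + 8*I)) - 1450 = (1748 + (8 + 8*I)² + (-672 - 672*I)) - 1450 = (1076 + (8 + 8*I)² - 672*I) - 1450 = -374 + (8 + 8*I)² - 672*I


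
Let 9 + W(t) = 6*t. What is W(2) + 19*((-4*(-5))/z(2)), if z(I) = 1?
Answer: 383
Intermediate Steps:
W(t) = -9 + 6*t
W(2) + 19*((-4*(-5))/z(2)) = (-9 + 6*2) + 19*(-4*(-5)/1) = (-9 + 12) + 19*(20*1) = 3 + 19*20 = 3 + 380 = 383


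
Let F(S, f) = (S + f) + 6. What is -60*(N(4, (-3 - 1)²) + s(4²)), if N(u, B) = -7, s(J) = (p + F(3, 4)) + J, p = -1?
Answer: -1260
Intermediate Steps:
F(S, f) = 6 + S + f
s(J) = 12 + J (s(J) = (-1 + (6 + 3 + 4)) + J = (-1 + 13) + J = 12 + J)
-60*(N(4, (-3 - 1)²) + s(4²)) = -60*(-7 + (12 + 4²)) = -60*(-7 + (12 + 16)) = -60*(-7 + 28) = -60*21 = -1260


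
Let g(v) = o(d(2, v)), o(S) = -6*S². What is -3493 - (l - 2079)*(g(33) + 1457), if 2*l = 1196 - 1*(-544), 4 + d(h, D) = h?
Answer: 1729004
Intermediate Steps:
d(h, D) = -4 + h
g(v) = -24 (g(v) = -6*(-4 + 2)² = -6*(-2)² = -6*4 = -24)
l = 870 (l = (1196 - 1*(-544))/2 = (1196 + 544)/2 = (½)*1740 = 870)
-3493 - (l - 2079)*(g(33) + 1457) = -3493 - (870 - 2079)*(-24 + 1457) = -3493 - (-1209)*1433 = -3493 - 1*(-1732497) = -3493 + 1732497 = 1729004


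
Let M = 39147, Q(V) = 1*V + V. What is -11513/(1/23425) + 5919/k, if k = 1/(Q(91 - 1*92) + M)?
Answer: -37992770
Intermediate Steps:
Q(V) = 2*V (Q(V) = V + V = 2*V)
k = 1/39145 (k = 1/(2*(91 - 1*92) + 39147) = 1/(2*(91 - 92) + 39147) = 1/(2*(-1) + 39147) = 1/(-2 + 39147) = 1/39145 ≈ 2.5546e-5)
-11513/(1/23425) + 5919/k = -11513/(1/23425) + 5919/(1/39145) = -11513/1/23425 + 5919*39145 = -11513*23425 + 231699255 = -269692025 + 231699255 = -37992770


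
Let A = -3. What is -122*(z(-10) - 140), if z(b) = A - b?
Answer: 16226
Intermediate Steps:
z(b) = -3 - b
-122*(z(-10) - 140) = -122*((-3 - 1*(-10)) - 140) = -122*((-3 + 10) - 140) = -122*(7 - 140) = -122*(-133) = 16226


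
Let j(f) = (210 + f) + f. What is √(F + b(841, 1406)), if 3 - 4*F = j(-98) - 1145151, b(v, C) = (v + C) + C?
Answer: √289938 ≈ 538.46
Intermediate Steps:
j(f) = 210 + 2*f
b(v, C) = v + 2*C (b(v, C) = (C + v) + C = v + 2*C)
F = 286285 (F = ¾ - ((210 + 2*(-98)) - 1145151)/4 = ¾ - ((210 - 196) - 1145151)/4 = ¾ - (14 - 1145151)/4 = ¾ - ¼*(-1145137) = ¾ + 1145137/4 = 286285)
√(F + b(841, 1406)) = √(286285 + (841 + 2*1406)) = √(286285 + (841 + 2812)) = √(286285 + 3653) = √289938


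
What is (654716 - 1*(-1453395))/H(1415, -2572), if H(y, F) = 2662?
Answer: 2108111/2662 ≈ 791.93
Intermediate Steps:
(654716 - 1*(-1453395))/H(1415, -2572) = (654716 - 1*(-1453395))/2662 = (654716 + 1453395)*(1/2662) = 2108111*(1/2662) = 2108111/2662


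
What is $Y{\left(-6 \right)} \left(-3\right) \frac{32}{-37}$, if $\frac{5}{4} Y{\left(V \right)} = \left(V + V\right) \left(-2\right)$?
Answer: $\frac{9216}{185} \approx 49.816$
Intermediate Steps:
$Y{\left(V \right)} = - \frac{16 V}{5}$ ($Y{\left(V \right)} = \frac{4 \left(V + V\right) \left(-2\right)}{5} = \frac{4 \cdot 2 V \left(-2\right)}{5} = \frac{4 \left(- 4 V\right)}{5} = - \frac{16 V}{5}$)
$Y{\left(-6 \right)} \left(-3\right) \frac{32}{-37} = \left(- \frac{16}{5}\right) \left(-6\right) \left(-3\right) \frac{32}{-37} = \frac{96}{5} \left(-3\right) 32 \left(- \frac{1}{37}\right) = \left(- \frac{288}{5}\right) \left(- \frac{32}{37}\right) = \frac{9216}{185}$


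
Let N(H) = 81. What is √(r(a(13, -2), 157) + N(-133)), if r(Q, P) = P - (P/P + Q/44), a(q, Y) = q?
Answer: √114565/22 ≈ 15.385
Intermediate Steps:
r(Q, P) = -1 + P - Q/44 (r(Q, P) = P - (1 + Q*(1/44)) = P - (1 + Q/44) = P + (-1 - Q/44) = -1 + P - Q/44)
√(r(a(13, -2), 157) + N(-133)) = √((-1 + 157 - 1/44*13) + 81) = √((-1 + 157 - 13/44) + 81) = √(6851/44 + 81) = √(10415/44) = √114565/22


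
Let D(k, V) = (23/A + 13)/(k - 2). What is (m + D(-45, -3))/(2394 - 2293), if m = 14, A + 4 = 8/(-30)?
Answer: 41625/303808 ≈ 0.13701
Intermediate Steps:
A = -64/15 (A = -4 + 8/(-30) = -4 + 8*(-1/30) = -4 - 4/15 = -64/15 ≈ -4.2667)
D(k, V) = 487/(64*(-2 + k)) (D(k, V) = (23/(-64/15) + 13)/(k - 2) = (23*(-15/64) + 13)/(-2 + k) = (-345/64 + 13)/(-2 + k) = 487/(64*(-2 + k)))
(m + D(-45, -3))/(2394 - 2293) = (14 + 487/(64*(-2 - 45)))/(2394 - 2293) = (14 + (487/64)/(-47))/101 = (14 + (487/64)*(-1/47))*(1/101) = (14 - 487/3008)*(1/101) = (41625/3008)*(1/101) = 41625/303808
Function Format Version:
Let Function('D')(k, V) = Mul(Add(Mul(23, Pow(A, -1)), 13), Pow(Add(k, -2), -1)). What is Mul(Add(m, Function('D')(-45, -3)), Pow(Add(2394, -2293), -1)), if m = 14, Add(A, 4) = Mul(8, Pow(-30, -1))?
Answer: Rational(41625, 303808) ≈ 0.13701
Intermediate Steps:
A = Rational(-64, 15) (A = Add(-4, Mul(8, Pow(-30, -1))) = Add(-4, Mul(8, Rational(-1, 30))) = Add(-4, Rational(-4, 15)) = Rational(-64, 15) ≈ -4.2667)
Function('D')(k, V) = Mul(Rational(487, 64), Pow(Add(-2, k), -1)) (Function('D')(k, V) = Mul(Add(Mul(23, Pow(Rational(-64, 15), -1)), 13), Pow(Add(k, -2), -1)) = Mul(Add(Mul(23, Rational(-15, 64)), 13), Pow(Add(-2, k), -1)) = Mul(Add(Rational(-345, 64), 13), Pow(Add(-2, k), -1)) = Mul(Rational(487, 64), Pow(Add(-2, k), -1)))
Mul(Add(m, Function('D')(-45, -3)), Pow(Add(2394, -2293), -1)) = Mul(Add(14, Mul(Rational(487, 64), Pow(Add(-2, -45), -1))), Pow(Add(2394, -2293), -1)) = Mul(Add(14, Mul(Rational(487, 64), Pow(-47, -1))), Pow(101, -1)) = Mul(Add(14, Mul(Rational(487, 64), Rational(-1, 47))), Rational(1, 101)) = Mul(Add(14, Rational(-487, 3008)), Rational(1, 101)) = Mul(Rational(41625, 3008), Rational(1, 101)) = Rational(41625, 303808)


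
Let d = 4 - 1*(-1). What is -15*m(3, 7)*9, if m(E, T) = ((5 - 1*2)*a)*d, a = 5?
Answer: -10125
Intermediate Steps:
d = 5 (d = 4 + 1 = 5)
m(E, T) = 75 (m(E, T) = ((5 - 1*2)*5)*5 = ((5 - 2)*5)*5 = (3*5)*5 = 15*5 = 75)
-15*m(3, 7)*9 = -15*75*9 = -1125*9 = -10125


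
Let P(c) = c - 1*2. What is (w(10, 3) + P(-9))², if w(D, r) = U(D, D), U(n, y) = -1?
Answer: 144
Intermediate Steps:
w(D, r) = -1
P(c) = -2 + c (P(c) = c - 2 = -2 + c)
(w(10, 3) + P(-9))² = (-1 + (-2 - 9))² = (-1 - 11)² = (-12)² = 144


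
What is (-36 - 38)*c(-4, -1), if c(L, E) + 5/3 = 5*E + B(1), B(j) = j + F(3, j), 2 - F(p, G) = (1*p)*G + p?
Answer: 2146/3 ≈ 715.33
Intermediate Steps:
F(p, G) = 2 - p - G*p (F(p, G) = 2 - ((1*p)*G + p) = 2 - (p*G + p) = 2 - (G*p + p) = 2 - (p + G*p) = 2 + (-p - G*p) = 2 - p - G*p)
B(j) = -1 - 2*j (B(j) = j + (2 - 1*3 - 1*j*3) = j + (2 - 3 - 3*j) = j + (-1 - 3*j) = -1 - 2*j)
c(L, E) = -14/3 + 5*E (c(L, E) = -5/3 + (5*E + (-1 - 2*1)) = -5/3 + (5*E + (-1 - 2)) = -5/3 + (5*E - 3) = -5/3 + (-3 + 5*E) = -14/3 + 5*E)
(-36 - 38)*c(-4, -1) = (-36 - 38)*(-14/3 + 5*(-1)) = -74*(-14/3 - 5) = -74*(-29/3) = 2146/3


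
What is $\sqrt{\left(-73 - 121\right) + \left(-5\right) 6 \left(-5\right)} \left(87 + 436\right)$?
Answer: $1046 i \sqrt{11} \approx 3469.2 i$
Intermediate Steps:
$\sqrt{\left(-73 - 121\right) + \left(-5\right) 6 \left(-5\right)} \left(87 + 436\right) = \sqrt{\left(-73 - 121\right) - -150} \cdot 523 = \sqrt{-194 + 150} \cdot 523 = \sqrt{-44} \cdot 523 = 2 i \sqrt{11} \cdot 523 = 1046 i \sqrt{11}$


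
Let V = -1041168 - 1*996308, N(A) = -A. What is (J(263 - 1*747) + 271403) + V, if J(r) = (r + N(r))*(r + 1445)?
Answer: -1766073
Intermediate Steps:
V = -2037476 (V = -1041168 - 996308 = -2037476)
J(r) = 0 (J(r) = (r - r)*(r + 1445) = 0*(1445 + r) = 0)
(J(263 - 1*747) + 271403) + V = (0 + 271403) - 2037476 = 271403 - 2037476 = -1766073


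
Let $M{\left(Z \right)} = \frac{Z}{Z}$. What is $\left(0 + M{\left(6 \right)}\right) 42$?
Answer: $42$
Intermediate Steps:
$M{\left(Z \right)} = 1$
$\left(0 + M{\left(6 \right)}\right) 42 = \left(0 + 1\right) 42 = 1 \cdot 42 = 42$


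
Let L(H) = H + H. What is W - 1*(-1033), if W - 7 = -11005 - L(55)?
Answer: -10075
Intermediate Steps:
L(H) = 2*H
W = -11108 (W = 7 + (-11005 - 2*55) = 7 + (-11005 - 1*110) = 7 + (-11005 - 110) = 7 - 11115 = -11108)
W - 1*(-1033) = -11108 - 1*(-1033) = -11108 + 1033 = -10075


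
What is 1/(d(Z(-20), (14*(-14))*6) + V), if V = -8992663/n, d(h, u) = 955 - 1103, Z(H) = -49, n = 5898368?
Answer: -5898368/881951127 ≈ -0.0066879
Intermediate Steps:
d(h, u) = -148
V = -8992663/5898368 ≈ -1.5246
1/(d(Z(-20), (14*(-14))*6) + V) = 1/(-148 - 8992663/5898368) = 1/(-881951127/5898368) = -5898368/881951127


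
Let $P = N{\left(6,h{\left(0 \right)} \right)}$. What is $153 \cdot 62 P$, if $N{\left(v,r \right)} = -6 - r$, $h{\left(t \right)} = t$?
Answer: $-56916$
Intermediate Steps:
$P = -6$ ($P = -6 - 0 = -6 + 0 = -6$)
$153 \cdot 62 P = 153 \cdot 62 \left(-6\right) = 9486 \left(-6\right) = -56916$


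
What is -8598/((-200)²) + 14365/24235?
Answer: 36622747/96940000 ≈ 0.37779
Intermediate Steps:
-8598/((-200)²) + 14365/24235 = -8598/40000 + 14365*(1/24235) = -8598*1/40000 + 2873/4847 = -4299/20000 + 2873/4847 = 36622747/96940000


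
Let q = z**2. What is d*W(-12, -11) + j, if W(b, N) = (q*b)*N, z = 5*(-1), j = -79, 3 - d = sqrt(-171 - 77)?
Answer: 9821 - 6600*I*sqrt(62) ≈ 9821.0 - 51968.0*I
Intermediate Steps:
d = 3 - 2*I*sqrt(62) (d = 3 - sqrt(-171 - 77) = 3 - sqrt(-248) = 3 - 2*I*sqrt(62) ≈ 3.0 - 15.748*I)
z = -5
q = 25 (q = (-5)**2 = 25)
W(b, N) = 25*N*b (W(b, N) = (25*b)*N = 25*N*b)
d*W(-12, -11) + j = (3 - 2*I*sqrt(62))*(25*(-11)*(-12)) - 79 = (3 - 2*I*sqrt(62))*3300 - 79 = (9900 - 6600*I*sqrt(62)) - 79 = 9821 - 6600*I*sqrt(62)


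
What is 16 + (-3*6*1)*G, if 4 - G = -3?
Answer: -110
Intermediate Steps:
G = 7 (G = 4 - 1*(-3) = 4 + 3 = 7)
16 + (-3*6*1)*G = 16 + (-3*6*1)*7 = 16 - 18*1*7 = 16 - 18*7 = 16 - 126 = -110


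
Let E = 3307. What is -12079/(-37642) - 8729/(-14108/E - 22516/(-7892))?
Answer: 2143981451842297/347058524802 ≈ 6177.6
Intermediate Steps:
-12079/(-37642) - 8729/(-14108/E - 22516/(-7892)) = -12079/(-37642) - 8729/(-14108/3307 - 22516/(-7892)) = -12079*(-1/37642) - 8729/(-14108*1/3307 - 22516*(-1/7892)) = 12079/37642 - 8729/(-14108/3307 + 5629/1973) = 12079/37642 - 8729/(-9219981/6524711) = 12079/37642 - 8729*(-6524711/9219981) = 12079/37642 + 56954202319/9219981 = 2143981451842297/347058524802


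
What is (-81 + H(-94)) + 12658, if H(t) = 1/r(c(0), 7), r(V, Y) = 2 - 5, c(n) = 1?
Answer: 37730/3 ≈ 12577.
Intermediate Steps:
r(V, Y) = -3
H(t) = -1/3 (H(t) = 1/(-3) = -1/3)
(-81 + H(-94)) + 12658 = (-81 - 1/3) + 12658 = -244/3 + 12658 = 37730/3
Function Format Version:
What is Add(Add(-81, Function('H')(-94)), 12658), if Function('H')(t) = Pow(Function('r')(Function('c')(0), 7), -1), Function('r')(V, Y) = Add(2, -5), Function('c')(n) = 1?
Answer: Rational(37730, 3) ≈ 12577.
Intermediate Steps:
Function('r')(V, Y) = -3
Function('H')(t) = Rational(-1, 3) (Function('H')(t) = Pow(-3, -1) = Rational(-1, 3))
Add(Add(-81, Function('H')(-94)), 12658) = Add(Add(-81, Rational(-1, 3)), 12658) = Add(Rational(-244, 3), 12658) = Rational(37730, 3)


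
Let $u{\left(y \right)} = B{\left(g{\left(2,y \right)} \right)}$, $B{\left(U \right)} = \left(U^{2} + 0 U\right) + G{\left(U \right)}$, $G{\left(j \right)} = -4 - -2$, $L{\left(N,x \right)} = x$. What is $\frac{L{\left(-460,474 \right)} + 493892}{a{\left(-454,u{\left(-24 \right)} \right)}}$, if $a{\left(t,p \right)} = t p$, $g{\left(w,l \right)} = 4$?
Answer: $- \frac{247183}{3178} \approx -77.779$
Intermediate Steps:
$G{\left(j \right)} = -2$ ($G{\left(j \right)} = -4 + 2 = -2$)
$B{\left(U \right)} = -2 + U^{2}$ ($B{\left(U \right)} = \left(U^{2} + 0 U\right) - 2 = \left(U^{2} + 0\right) - 2 = U^{2} - 2 = -2 + U^{2}$)
$u{\left(y \right)} = 14$ ($u{\left(y \right)} = -2 + 4^{2} = -2 + 16 = 14$)
$a{\left(t,p \right)} = p t$
$\frac{L{\left(-460,474 \right)} + 493892}{a{\left(-454,u{\left(-24 \right)} \right)}} = \frac{474 + 493892}{14 \left(-454\right)} = \frac{494366}{-6356} = 494366 \left(- \frac{1}{6356}\right) = - \frac{247183}{3178}$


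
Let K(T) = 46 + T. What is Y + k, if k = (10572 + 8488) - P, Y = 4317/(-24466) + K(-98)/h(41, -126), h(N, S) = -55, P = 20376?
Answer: -1769814283/1345630 ≈ -1315.2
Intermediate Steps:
Y = 1034797/1345630 (Y = 4317/(-24466) + (46 - 98)/(-55) = 4317*(-1/24466) - 52*(-1/55) = -4317/24466 + 52/55 = 1034797/1345630 ≈ 0.76901)
k = -1316 (k = (10572 + 8488) - 1*20376 = 19060 - 20376 = -1316)
Y + k = 1034797/1345630 - 1316 = -1769814283/1345630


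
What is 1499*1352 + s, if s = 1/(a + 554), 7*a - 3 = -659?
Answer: 6529859863/3222 ≈ 2.0266e+6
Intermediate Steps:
a = -656/7 (a = 3/7 + (1/7)*(-659) = 3/7 - 659/7 = -656/7 ≈ -93.714)
s = 7/3222 (s = 1/(-656/7 + 554) = 1/(3222/7) = 7/3222 ≈ 0.0021726)
1499*1352 + s = 1499*1352 + 7/3222 = 2026648 + 7/3222 = 6529859863/3222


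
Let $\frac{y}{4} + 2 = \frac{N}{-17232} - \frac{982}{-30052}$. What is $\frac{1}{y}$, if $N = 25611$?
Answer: $- \frac{10788668}{149037673} \approx -0.072389$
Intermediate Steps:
$y = - \frac{149037673}{10788668}$ ($y = -8 + 4 \left(\frac{25611}{-17232} - \frac{982}{-30052}\right) = -8 + 4 \left(25611 \left(- \frac{1}{17232}\right) - - \frac{491}{15026}\right) = -8 + 4 \left(- \frac{8537}{5744} + \frac{491}{15026}\right) = -8 + 4 \left(- \frac{62728329}{43154672}\right) = -8 - \frac{62728329}{10788668} = - \frac{149037673}{10788668} \approx -13.814$)
$\frac{1}{y} = \frac{1}{- \frac{149037673}{10788668}} = - \frac{10788668}{149037673}$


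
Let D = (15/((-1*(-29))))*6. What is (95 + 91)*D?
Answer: 16740/29 ≈ 577.24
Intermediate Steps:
D = 90/29 (D = (15/29)*6 = 90/29 ≈ 3.1034)
(95 + 91)*D = (95 + 91)*(90/29) = 186*(90/29) = 16740/29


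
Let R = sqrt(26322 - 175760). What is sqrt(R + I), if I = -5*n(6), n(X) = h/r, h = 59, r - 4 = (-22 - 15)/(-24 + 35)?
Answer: sqrt(-22715 + 49*I*sqrt(149438))/7 ≈ 8.3675 + 23.1*I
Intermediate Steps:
r = 7/11 (r = 4 + (-22 - 15)/(-24 + 35) = 4 - 37/11 = 7/11 ≈ 0.63636)
n(X) = 649/7 (n(X) = 59/(7/11) = 59*(11/7) = 649/7)
I = -3245/7 (I = -5*649/7 = -3245/7 ≈ -463.57)
R = I*sqrt(149438) (R = sqrt(-149438) = I*sqrt(149438) ≈ 386.57*I)
sqrt(R + I) = sqrt(I*sqrt(149438) - 3245/7) = sqrt(-3245/7 + I*sqrt(149438))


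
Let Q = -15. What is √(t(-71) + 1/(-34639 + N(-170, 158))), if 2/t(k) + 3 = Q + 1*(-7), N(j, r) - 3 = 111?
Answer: 3*I*√423967/6905 ≈ 0.28289*I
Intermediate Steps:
N(j, r) = 114 (N(j, r) = 3 + 111 = 114)
t(k) = -2/25 (t(k) = 2/(-3 + (-15 + 1*(-7))) = 2/(-3 + (-15 - 7)) = 2/(-3 - 22) = 2/(-25) = 2*(-1/25) = -2/25)
√(t(-71) + 1/(-34639 + N(-170, 158))) = √(-2/25 + 1/(-34639 + 114)) = √(-2/25 + 1/(-34525)) = √(-2/25 - 1/34525) = √(-2763/34525) = 3*I*√423967/6905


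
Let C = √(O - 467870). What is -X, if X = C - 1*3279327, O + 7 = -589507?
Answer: 3279327 - 2*I*√264346 ≈ 3.2793e+6 - 1028.3*I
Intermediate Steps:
O = -589514 (O = -7 - 589507 = -589514)
C = 2*I*√264346 (C = √(-589514 - 467870) = √(-1057384) = 2*I*√264346 ≈ 1028.3*I)
X = -3279327 + 2*I*√264346 (X = 2*I*√264346 - 1*3279327 = 2*I*√264346 - 3279327 = -3279327 + 2*I*√264346 ≈ -3.2793e+6 + 1028.3*I)
-X = -(-3279327 + 2*I*√264346) = 3279327 - 2*I*√264346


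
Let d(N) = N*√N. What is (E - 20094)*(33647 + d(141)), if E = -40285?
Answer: -2031572213 - 8513439*√141 ≈ -2.1327e+9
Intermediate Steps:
d(N) = N^(3/2)
(E - 20094)*(33647 + d(141)) = (-40285 - 20094)*(33647 + 141^(3/2)) = -60379*(33647 + 141*√141) = -2031572213 - 8513439*√141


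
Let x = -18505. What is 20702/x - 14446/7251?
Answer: -417433432/134179755 ≈ -3.1110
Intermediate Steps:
20702/x - 14446/7251 = 20702/(-18505) - 14446/7251 = 20702*(-1/18505) - 14446*1/7251 = -20702/18505 - 14446/7251 = -417433432/134179755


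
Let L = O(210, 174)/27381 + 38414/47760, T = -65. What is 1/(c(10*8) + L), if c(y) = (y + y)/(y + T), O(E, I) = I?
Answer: 72650920/833838923 ≈ 0.087128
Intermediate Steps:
c(y) = 2*y/(-65 + y) (c(y) = (y + y)/(y - 65) = (2*y)/(-65 + y) = 2*y/(-65 + y))
L = 176687329/217952760 (L = 174/27381 + 38414/47760 = 174*(1/27381) + 38414*(1/47760) = 58/9127 + 19207/23880 = 176687329/217952760 ≈ 0.81067)
1/(c(10*8) + L) = 1/(2*(10*8)/(-65 + 10*8) + 176687329/217952760) = 1/(2*80/(-65 + 80) + 176687329/217952760) = 1/(2*80/15 + 176687329/217952760) = 1/(2*80*(1/15) + 176687329/217952760) = 1/(32/3 + 176687329/217952760) = 1/(833838923/72650920) = 72650920/833838923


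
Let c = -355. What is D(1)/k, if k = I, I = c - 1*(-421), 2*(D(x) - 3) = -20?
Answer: -7/66 ≈ -0.10606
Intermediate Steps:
D(x) = -7 (D(x) = 3 + (½)*(-20) = 3 - 10 = -7)
I = 66 (I = -355 - 1*(-421) = -355 + 421 = 66)
k = 66
D(1)/k = -7/66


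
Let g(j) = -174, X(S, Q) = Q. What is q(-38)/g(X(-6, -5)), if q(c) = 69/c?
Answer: 23/2204 ≈ 0.010436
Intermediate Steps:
q(-38)/g(X(-6, -5)) = (69/(-38))/(-174) = (69*(-1/38))*(-1/174) = -69/38*(-1/174) = 23/2204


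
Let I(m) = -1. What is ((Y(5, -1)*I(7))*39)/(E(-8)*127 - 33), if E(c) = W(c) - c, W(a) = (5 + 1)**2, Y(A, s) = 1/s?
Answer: 39/5555 ≈ 0.0070207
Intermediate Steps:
W(a) = 36 (W(a) = 6**2 = 36)
E(c) = 36 - c
((Y(5, -1)*I(7))*39)/(E(-8)*127 - 33) = ((-1/(-1))*39)/((36 - 1*(-8))*127 - 33) = (-1*(-1)*39)/((36 + 8)*127 - 33) = (1*39)/(44*127 - 33) = 39/(5588 - 33) = 39/5555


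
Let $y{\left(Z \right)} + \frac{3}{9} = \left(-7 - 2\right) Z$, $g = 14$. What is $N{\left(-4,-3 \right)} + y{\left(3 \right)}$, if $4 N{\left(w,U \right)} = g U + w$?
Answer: $- \frac{233}{6} \approx -38.833$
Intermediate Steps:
$N{\left(w,U \right)} = \frac{w}{4} + \frac{7 U}{2}$ ($N{\left(w,U \right)} = \frac{14 U + w}{4} = \frac{w + 14 U}{4} = \frac{w}{4} + \frac{7 U}{2}$)
$y{\left(Z \right)} = - \frac{1}{3} - 9 Z$ ($y{\left(Z \right)} = - \frac{1}{3} + \left(-7 - 2\right) Z = - \frac{1}{3} - 9 Z$)
$N{\left(-4,-3 \right)} + y{\left(3 \right)} = \left(\frac{1}{4} \left(-4\right) + \frac{7}{2} \left(-3\right)\right) - \frac{82}{3} = \left(-1 - \frac{21}{2}\right) - \frac{82}{3} = - \frac{23}{2} - \frac{82}{3} = - \frac{233}{6}$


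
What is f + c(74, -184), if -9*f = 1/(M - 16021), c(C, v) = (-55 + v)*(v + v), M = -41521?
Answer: 45548405857/517878 ≈ 87952.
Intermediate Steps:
c(C, v) = 2*v*(-55 + v) (c(C, v) = (-55 + v)*(2*v) = 2*v*(-55 + v))
f = 1/517878 (f = -1/(9*(-41521 - 16021)) = -⅑/(-57542) = -⅑*(-1/57542) = 1/517878 ≈ 1.9310e-6)
f + c(74, -184) = 1/517878 + 2*(-184)*(-55 - 184) = 1/517878 + 2*(-184)*(-239) = 1/517878 + 87952 = 45548405857/517878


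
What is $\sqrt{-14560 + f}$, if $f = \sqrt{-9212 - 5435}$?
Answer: $\sqrt{-14560 + i \sqrt{14647}} \approx 0.5015 + 120.67 i$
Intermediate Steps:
$f = i \sqrt{14647}$ ($f = \sqrt{-14647} = i \sqrt{14647} \approx 121.02 i$)
$\sqrt{-14560 + f} = \sqrt{-14560 + i \sqrt{14647}}$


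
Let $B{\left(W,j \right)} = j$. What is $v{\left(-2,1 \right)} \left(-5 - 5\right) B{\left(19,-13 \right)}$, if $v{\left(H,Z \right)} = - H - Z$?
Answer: $130$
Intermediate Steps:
$v{\left(-2,1 \right)} \left(-5 - 5\right) B{\left(19,-13 \right)} = \left(\left(-1\right) \left(-2\right) - 1\right) \left(-5 - 5\right) \left(-13\right) = \left(2 - 1\right) \left(-10\right) \left(-13\right) = 1 \left(-10\right) \left(-13\right) = \left(-10\right) \left(-13\right) = 130$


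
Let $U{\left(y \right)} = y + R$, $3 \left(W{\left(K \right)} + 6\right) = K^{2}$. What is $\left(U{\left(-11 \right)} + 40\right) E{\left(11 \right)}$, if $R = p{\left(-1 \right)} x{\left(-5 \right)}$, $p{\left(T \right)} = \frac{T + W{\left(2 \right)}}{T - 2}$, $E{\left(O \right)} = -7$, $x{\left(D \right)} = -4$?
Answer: $- \frac{1351}{9} \approx -150.11$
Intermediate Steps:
$W{\left(K \right)} = -6 + \frac{K^{2}}{3}$
$p{\left(T \right)} = \frac{- \frac{14}{3} + T}{-2 + T}$ ($p{\left(T \right)} = \frac{T - \left(6 - \frac{2^{2}}{3}\right)}{T - 2} = \frac{T + \left(-6 + \frac{1}{3} \cdot 4\right)}{-2 + T} = \frac{T + \left(-6 + \frac{4}{3}\right)}{-2 + T} = \frac{T - \frac{14}{3}}{-2 + T} = \frac{- \frac{14}{3} + T}{-2 + T}$)
$R = - \frac{68}{9}$ ($R = \frac{- \frac{14}{3} - 1}{-2 - 1} \left(-4\right) = \frac{1}{-3} \left(- \frac{17}{3}\right) \left(-4\right) = \left(- \frac{1}{3}\right) \left(- \frac{17}{3}\right) \left(-4\right) = \frac{17}{9} \left(-4\right) = - \frac{68}{9} \approx -7.5556$)
$U{\left(y \right)} = - \frac{68}{9} + y$ ($U{\left(y \right)} = y - \frac{68}{9} = - \frac{68}{9} + y$)
$\left(U{\left(-11 \right)} + 40\right) E{\left(11 \right)} = \left(\left(- \frac{68}{9} - 11\right) + 40\right) \left(-7\right) = \left(- \frac{167}{9} + 40\right) \left(-7\right) = \frac{193}{9} \left(-7\right) = - \frac{1351}{9}$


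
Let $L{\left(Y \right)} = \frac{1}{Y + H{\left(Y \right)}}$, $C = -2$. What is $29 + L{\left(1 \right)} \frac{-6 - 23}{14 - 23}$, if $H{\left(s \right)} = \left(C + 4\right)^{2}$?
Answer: $\frac{1334}{45} \approx 29.644$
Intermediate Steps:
$H{\left(s \right)} = 4$ ($H{\left(s \right)} = \left(-2 + 4\right)^{2} = 2^{2} = 4$)
$L{\left(Y \right)} = \frac{1}{4 + Y}$ ($L{\left(Y \right)} = \frac{1}{Y + 4} = \frac{1}{4 + Y}$)
$29 + L{\left(1 \right)} \frac{-6 - 23}{14 - 23} = 29 + \frac{\left(-6 - 23\right) \frac{1}{14 - 23}}{4 + 1} = 29 + \frac{\left(-29\right) \frac{1}{-9}}{5} = 29 + \frac{\left(-29\right) \left(- \frac{1}{9}\right)}{5} = 29 + \frac{1}{5} \cdot \frac{29}{9} = 29 + \frac{29}{45} = \frac{1334}{45}$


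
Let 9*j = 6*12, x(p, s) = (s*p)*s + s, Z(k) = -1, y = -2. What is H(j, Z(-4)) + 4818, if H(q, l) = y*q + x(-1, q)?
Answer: 4746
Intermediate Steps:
x(p, s) = s + p*s**2 (x(p, s) = (p*s)*s + s = p*s**2 + s = s + p*s**2)
j = 8 (j = (6*12)/9 = (1/9)*72 = 8)
H(q, l) = -2*q + q*(1 - q)
H(j, Z(-4)) + 4818 = 8*(-1 - 1*8) + 4818 = 8*(-1 - 8) + 4818 = 8*(-9) + 4818 = -72 + 4818 = 4746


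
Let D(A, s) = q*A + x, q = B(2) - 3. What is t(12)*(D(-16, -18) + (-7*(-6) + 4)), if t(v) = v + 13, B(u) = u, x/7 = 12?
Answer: 3650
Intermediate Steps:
x = 84 (x = 7*12 = 84)
q = -1 (q = 2 - 3 = -1)
t(v) = 13 + v
D(A, s) = 84 - A (D(A, s) = -A + 84 = 84 - A)
t(12)*(D(-16, -18) + (-7*(-6) + 4)) = (13 + 12)*((84 - 1*(-16)) + (-7*(-6) + 4)) = 25*((84 + 16) + (42 + 4)) = 25*(100 + 46) = 25*146 = 3650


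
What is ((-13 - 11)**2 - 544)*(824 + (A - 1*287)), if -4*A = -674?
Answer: 22576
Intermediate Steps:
A = 337/2 (A = -1/4*(-674) = 337/2 ≈ 168.50)
((-13 - 11)**2 - 544)*(824 + (A - 1*287)) = ((-13 - 11)**2 - 544)*(824 + (337/2 - 1*287)) = ((-24)**2 - 544)*(824 + (337/2 - 287)) = (576 - 544)*(824 - 237/2) = 32*(1411/2) = 22576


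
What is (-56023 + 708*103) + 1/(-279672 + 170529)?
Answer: 1844625842/109143 ≈ 16901.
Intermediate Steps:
(-56023 + 708*103) + 1/(-279672 + 170529) = (-56023 + 72924) + 1/(-109143) = 16901 - 1/109143 = 1844625842/109143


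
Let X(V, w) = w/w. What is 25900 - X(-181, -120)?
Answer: 25899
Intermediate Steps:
X(V, w) = 1
25900 - X(-181, -120) = 25900 - 1*1 = 25900 - 1 = 25899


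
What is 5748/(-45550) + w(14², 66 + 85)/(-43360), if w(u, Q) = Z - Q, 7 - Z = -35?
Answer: -24426833/197504800 ≈ -0.12368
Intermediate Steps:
Z = 42 (Z = 7 - 1*(-35) = 7 + 35 = 42)
w(u, Q) = 42 - Q
5748/(-45550) + w(14², 66 + 85)/(-43360) = 5748/(-45550) + (42 - (66 + 85))/(-43360) = 5748*(-1/45550) + (42 - 1*151)*(-1/43360) = -2874/22775 + (42 - 151)*(-1/43360) = -2874/22775 - 109*(-1/43360) = -2874/22775 + 109/43360 = -24426833/197504800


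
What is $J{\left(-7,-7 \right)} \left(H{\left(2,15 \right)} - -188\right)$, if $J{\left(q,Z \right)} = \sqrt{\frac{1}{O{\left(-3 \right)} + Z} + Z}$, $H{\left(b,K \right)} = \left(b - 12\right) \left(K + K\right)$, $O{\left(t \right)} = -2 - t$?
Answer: $- \frac{56 i \sqrt{258}}{3} \approx - 299.83 i$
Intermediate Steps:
$H{\left(b,K \right)} = 2 K \left(-12 + b\right)$ ($H{\left(b,K \right)} = \left(b - 12\right) 2 K = \left(-12 + b\right) 2 K = 2 K \left(-12 + b\right)$)
$J{\left(q,Z \right)} = \sqrt{Z + \frac{1}{1 + Z}}$ ($J{\left(q,Z \right)} = \sqrt{\frac{1}{\left(-2 - -3\right) + Z} + Z} = \sqrt{\frac{1}{\left(-2 + 3\right) + Z} + Z} = \sqrt{\frac{1}{1 + Z} + Z} = \sqrt{Z + \frac{1}{1 + Z}}$)
$J{\left(-7,-7 \right)} \left(H{\left(2,15 \right)} - -188\right) = \sqrt{\frac{1 - 7 \left(1 - 7\right)}{1 - 7}} \left(2 \cdot 15 \left(-12 + 2\right) - -188\right) = \sqrt{\frac{1 - -42}{-6}} \left(2 \cdot 15 \left(-10\right) + 188\right) = \sqrt{- \frac{1 + 42}{6}} \left(-300 + 188\right) = \sqrt{\left(- \frac{1}{6}\right) 43} \left(-112\right) = \sqrt{- \frac{43}{6}} \left(-112\right) = \frac{i \sqrt{258}}{6} \left(-112\right) = - \frac{56 i \sqrt{258}}{3}$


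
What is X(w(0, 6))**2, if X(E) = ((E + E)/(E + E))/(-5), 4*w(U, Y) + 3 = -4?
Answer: 1/25 ≈ 0.040000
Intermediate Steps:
w(U, Y) = -7/4 (w(U, Y) = -3/4 + (1/4)*(-4) = -3/4 - 1 = -7/4)
X(E) = -1/5 (X(E) = ((2*E)/((2*E)))*(-1/5) = ((2*E)*(1/(2*E)))*(-1/5) = 1*(-1/5) = -1/5)
X(w(0, 6))**2 = (-1/5)**2 = 1/25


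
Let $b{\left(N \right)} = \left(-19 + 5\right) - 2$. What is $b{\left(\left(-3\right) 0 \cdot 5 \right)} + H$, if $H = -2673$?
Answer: $-2689$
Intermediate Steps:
$b{\left(N \right)} = -16$ ($b{\left(N \right)} = -14 - 2 = -16$)
$b{\left(\left(-3\right) 0 \cdot 5 \right)} + H = -16 - 2673 = -2689$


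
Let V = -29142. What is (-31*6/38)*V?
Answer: 2710206/19 ≈ 1.4264e+5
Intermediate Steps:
(-31*6/38)*V = (-31*6/38)*(-29142) = -186*1/38*(-29142) = -93/19*(-29142) = 2710206/19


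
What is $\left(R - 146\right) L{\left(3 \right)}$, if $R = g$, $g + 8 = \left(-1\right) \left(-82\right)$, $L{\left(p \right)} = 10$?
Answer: $-720$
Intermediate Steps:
$g = 74$ ($g = -8 - -82 = -8 + 82 = 74$)
$R = 74$
$\left(R - 146\right) L{\left(3 \right)} = \left(74 - 146\right) 10 = \left(-72\right) 10 = -720$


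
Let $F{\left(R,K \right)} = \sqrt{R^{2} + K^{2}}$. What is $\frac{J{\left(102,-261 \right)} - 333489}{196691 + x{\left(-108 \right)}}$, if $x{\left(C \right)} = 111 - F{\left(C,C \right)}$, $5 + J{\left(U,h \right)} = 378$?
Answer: $- \frac{16389473758}{9682750969} - \frac{8994132 \sqrt{2}}{9682750969} \approx -1.694$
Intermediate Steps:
$F{\left(R,K \right)} = \sqrt{K^{2} + R^{2}}$
$J{\left(U,h \right)} = 373$ ($J{\left(U,h \right)} = -5 + 378 = 373$)
$x{\left(C \right)} = 111 - \sqrt{2} \sqrt{C^{2}}$ ($x{\left(C \right)} = 111 - \sqrt{C^{2} + C^{2}} = 111 - \sqrt{2 C^{2}} = 111 - \sqrt{2} \sqrt{C^{2}}$)
$\frac{J{\left(102,-261 \right)} - 333489}{196691 + x{\left(-108 \right)}} = \frac{373 - 333489}{196691 + \left(111 - \sqrt{2} \sqrt{\left(-108\right)^{2}}\right)} = - \frac{333116}{196691 + \left(111 - \sqrt{2} \sqrt{11664}\right)} = - \frac{333116}{196691 + \left(111 - \sqrt{2} \cdot 108\right)} = - \frac{333116}{196691 + \left(111 - 108 \sqrt{2}\right)} = - \frac{333116}{196802 - 108 \sqrt{2}}$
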